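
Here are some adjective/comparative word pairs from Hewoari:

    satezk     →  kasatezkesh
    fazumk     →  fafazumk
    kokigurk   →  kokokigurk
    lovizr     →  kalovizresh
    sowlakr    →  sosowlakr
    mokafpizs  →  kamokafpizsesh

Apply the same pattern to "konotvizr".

kakonotvizresh

"konotvizr" has second-to-last letter 'z'. The stems whose second-to-last letter is 'z' (lovizr → kalovizresh, satezk → kasatezkesh, mokafpizs → kamokafpizsesh) add ka- … -esh around the stem.
The other pattern: stems whose second-to-last letter is 'k', 'm' or 'r' repeat the first consonant+vowel as a prefix.
So konotvizr → kakonotvizresh.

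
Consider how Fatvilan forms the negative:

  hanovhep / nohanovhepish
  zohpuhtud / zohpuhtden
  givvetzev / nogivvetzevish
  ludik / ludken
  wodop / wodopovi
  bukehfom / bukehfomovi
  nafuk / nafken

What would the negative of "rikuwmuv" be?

wodop and hanovhep both end in -p yet inflect differently (wodopovi, nohanovhepish), so the final letter is not what conditions the rule; the last vowel is.
"rikuwmuv" has last vowel 'u'. The stems whose last vowel is 'u' (zohpuhtud → zohpuhtden, nafuk → nafken) delete the last vowel and add -en.
The other patterns: stems whose last vowel is 'o' add -ovi; stems whose last vowel is 'e' add no- … -ish around the stem.
So rikuwmuv → rikuwmven.

rikuwmven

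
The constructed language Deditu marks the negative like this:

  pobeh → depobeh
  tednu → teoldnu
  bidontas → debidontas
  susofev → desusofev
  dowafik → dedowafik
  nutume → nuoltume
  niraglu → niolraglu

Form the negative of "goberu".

goolberu

nutume and pobeh both have last vowel 'e' yet inflect differently (nuoltume, depobeh), so the last vowel is not what conditions the rule; whether the stem ends in a vowel or a consonant is.
"goberu" ends in a vowel. The stems ending in a vowel (niraglu → niolraglu, nutume → nuoltume, tednu → teoldnu) insert -ol- after the first vowel.
The other pattern: stems ending in a consonant add the prefix de-.
So goberu → goolberu.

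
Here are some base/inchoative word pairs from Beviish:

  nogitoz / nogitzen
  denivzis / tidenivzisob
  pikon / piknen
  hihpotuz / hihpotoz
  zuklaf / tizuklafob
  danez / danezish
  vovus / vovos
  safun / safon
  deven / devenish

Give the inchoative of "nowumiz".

tinowumizob

safun and deven both end in -n yet inflect differently (safon, devenish), so the final letter is not what conditions the rule; the last vowel is.
"nowumiz" has last vowel 'i'. The one such stem in the data (denivzis → tidenivzisob) adds ti- … -ob around the stem, so the same rule applies.
So nowumiz → tinowumizob.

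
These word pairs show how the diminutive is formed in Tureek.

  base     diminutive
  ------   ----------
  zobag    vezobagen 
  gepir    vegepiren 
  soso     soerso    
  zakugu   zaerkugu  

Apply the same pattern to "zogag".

vezogagen

zakugu and zobag both begin with z- yet inflect differently (zaerkugu, vezobagen), so the first letter is not what conditions the rule; whether the stem ends in a vowel or a consonant is.
"zogag" ends in a consonant. The stems ending in a consonant (zobag → vezobagen, gepir → vegepiren) add ve- … -en around the stem.
The other pattern: stems ending in a vowel insert -er- after the first vowel.
So zogag → vezogagen.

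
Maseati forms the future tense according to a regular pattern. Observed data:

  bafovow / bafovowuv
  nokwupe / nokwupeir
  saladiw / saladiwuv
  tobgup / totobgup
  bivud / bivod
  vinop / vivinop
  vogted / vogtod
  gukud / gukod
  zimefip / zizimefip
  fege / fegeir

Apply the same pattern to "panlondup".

tobgup and gukud both have last vowel 'u' yet inflect differently (totobgup, gukod), so the last vowel is not what conditions the rule; the final letter is.
"panlondup" ends in -p. The stems ending in -p (zimefip → zizimefip, vinop → vivinop, tobgup → totobgup) repeat the first consonant+vowel as a prefix.
The other patterns: stems ending in -e add -ir; stems ending in -d change the last vowel to 'o'; stems ending in -w add -uv.
So panlondup → papanlondup.

papanlondup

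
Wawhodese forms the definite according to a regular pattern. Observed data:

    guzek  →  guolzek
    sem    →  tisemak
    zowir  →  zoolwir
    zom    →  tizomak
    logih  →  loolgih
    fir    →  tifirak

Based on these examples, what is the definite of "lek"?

tilekak

fir and zowir both end in -r yet inflect differently (tifirak, zoolwir), so the final letter is not what conditions the rule; the number of vowels is.
"lek" has 1 vowel. The stems with 1 vowel (zom → tizomak, fir → tifirak, sem → tisemak) add ti- … -ak around the stem.
The other pattern: stems with 2 vowels insert -ol- after the first vowel.
So lek → tilekak.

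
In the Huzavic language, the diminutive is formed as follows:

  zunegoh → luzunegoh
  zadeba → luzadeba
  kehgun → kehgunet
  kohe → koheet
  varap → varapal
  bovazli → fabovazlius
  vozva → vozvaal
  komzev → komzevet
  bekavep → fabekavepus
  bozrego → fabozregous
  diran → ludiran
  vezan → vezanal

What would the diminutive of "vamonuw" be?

vamonuwal

"vamonuw" begins with v-. The stems beginning with v- (vezan → vezanal, vozva → vozvaal, varap → varapal) add -al.
The other patterns: stems beginning with k- add -et; stems beginning with b- add fa- … -us around the stem; stems beginning with d- or z- add the prefix lu-.
So vamonuw → vamonuwal.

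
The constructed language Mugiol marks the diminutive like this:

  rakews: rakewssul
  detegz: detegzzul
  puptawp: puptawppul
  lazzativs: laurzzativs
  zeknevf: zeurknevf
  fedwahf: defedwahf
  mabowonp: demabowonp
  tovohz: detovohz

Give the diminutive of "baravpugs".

"baravpugs" has second-to-last letter 'g'. The one such stem in the data (detegz → detegzzul) doubles the final consonant and adds -ul (as do rakews, puptawp), so the same rule applies.
So baravpugs → baravpugssul.

baravpugssul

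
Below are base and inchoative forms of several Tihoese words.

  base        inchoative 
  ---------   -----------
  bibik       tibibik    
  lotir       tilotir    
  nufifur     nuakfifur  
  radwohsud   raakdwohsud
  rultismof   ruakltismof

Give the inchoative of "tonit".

titonit

lotir and nufifur both end in -r yet inflect differently (tilotir, nuakfifur), so the final letter is not what conditions the rule; the last vowel is.
"tonit" has last vowel 'i'. The stems whose last vowel is 'i' (bibik → tibibik, lotir → tilotir) add the prefix ti-.
So tonit → titonit.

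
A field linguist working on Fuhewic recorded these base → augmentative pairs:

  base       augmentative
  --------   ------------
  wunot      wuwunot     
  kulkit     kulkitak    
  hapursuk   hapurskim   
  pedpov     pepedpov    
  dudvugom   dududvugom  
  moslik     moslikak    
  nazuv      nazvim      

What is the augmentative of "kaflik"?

kulkit and wunot both end in -t yet inflect differently (kulkitak, wuwunot), so the final letter is not what conditions the rule; the last vowel is.
"kaflik" has last vowel 'i'. The stems whose last vowel is 'i' (kulkit → kulkitak, moslik → moslikak) add -ak.
So kaflik → kaflikak.

kaflikak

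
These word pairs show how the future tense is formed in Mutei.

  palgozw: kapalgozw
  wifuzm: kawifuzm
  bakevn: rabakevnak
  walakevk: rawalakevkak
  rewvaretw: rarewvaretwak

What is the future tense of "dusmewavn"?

"dusmewavn" has second-to-last letter 'v'. The stems whose second-to-last letter is 'v' (bakevn → rabakevnak, walakevk → rawalakevkak) add ra- … -ak around the stem.
The other pattern: stems whose second-to-last letter is 'z' add the prefix ka-.
So dusmewavn → radusmewavnak.

radusmewavnak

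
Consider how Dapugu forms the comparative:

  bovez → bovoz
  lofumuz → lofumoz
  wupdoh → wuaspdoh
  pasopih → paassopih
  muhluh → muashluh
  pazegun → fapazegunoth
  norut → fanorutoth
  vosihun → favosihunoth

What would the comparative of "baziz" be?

bazoz

lofumuz and muhluh both have last vowel 'u' yet inflect differently (lofumoz, muashluh), so the last vowel is not what conditions the rule; the final letter is.
"baziz" ends in -z. The stems ending in -z (bovez → bovoz, lofumuz → lofumoz) change the last vowel to 'o'.
So baziz → bazoz.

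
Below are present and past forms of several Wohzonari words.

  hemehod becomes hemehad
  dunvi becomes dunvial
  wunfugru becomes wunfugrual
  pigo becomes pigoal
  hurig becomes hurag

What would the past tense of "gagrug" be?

gagrag

hurig and dunvi both have last vowel 'i' yet inflect differently (hurag, dunvial), so the last vowel is not what conditions the rule; whether the stem ends in a vowel or a consonant is.
"gagrug" ends in a consonant. The stems ending in a consonant (hurig → hurag, hemehod → hemehad) change the last vowel to 'a'.
The other pattern: stems ending in a vowel add -al.
So gagrug → gagrag.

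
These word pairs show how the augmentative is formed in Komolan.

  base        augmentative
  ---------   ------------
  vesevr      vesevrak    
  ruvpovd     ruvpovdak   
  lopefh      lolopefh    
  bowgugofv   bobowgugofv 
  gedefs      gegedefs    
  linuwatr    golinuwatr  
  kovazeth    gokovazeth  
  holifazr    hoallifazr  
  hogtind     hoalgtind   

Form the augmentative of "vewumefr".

vevewumefr

"vewumefr" has second-to-last letter 'f'. The stems whose second-to-last letter is 'f' (lopefh → lolopefh, bowgugofv → bobowgugofv, gedefs → gegedefs) repeat the first consonant+vowel as a prefix.
The other patterns: stems whose second-to-last letter is 'v' add -ak; stems whose second-to-last letter is 't' add the prefix go-; stems whose second-to-last letter is 'n' or 'z' insert -al- after the first vowel.
So vewumefr → vevewumefr.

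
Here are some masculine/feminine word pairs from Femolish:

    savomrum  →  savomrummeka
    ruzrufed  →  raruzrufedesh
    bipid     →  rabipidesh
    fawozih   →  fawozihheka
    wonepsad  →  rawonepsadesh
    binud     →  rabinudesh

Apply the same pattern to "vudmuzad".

binud and savomrum both have last vowel 'u' yet inflect differently (rabinudesh, savomrummeka), so the last vowel is not what conditions the rule; the final letter is.
"vudmuzad" ends in -d. The stems ending in -d (binud → rabinudesh, wonepsad → rawonepsadesh, ruzrufed → raruzrufedesh) add ra- … -esh around the stem.
So vudmuzad → ravudmuzadesh.

ravudmuzadesh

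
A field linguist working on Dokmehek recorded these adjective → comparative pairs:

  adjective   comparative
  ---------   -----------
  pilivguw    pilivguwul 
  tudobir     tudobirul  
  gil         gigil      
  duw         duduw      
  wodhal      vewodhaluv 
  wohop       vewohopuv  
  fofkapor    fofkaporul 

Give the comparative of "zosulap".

"zosulap" has 3 vowels. The stems with 3 vowels (tudobir → tudobirul, fofkapor → fofkaporul, pilivguw → pilivguwul) add -ul.
So zosulap → zosulapul.

zosulapul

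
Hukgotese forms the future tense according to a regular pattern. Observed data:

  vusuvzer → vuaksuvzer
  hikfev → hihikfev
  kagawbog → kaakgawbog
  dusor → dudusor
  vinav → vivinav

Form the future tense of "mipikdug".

vusuvzer and dusor both end in -r yet inflect differently (vuaksuvzer, dudusor), so the final letter is not what conditions the rule; the number of vowels is.
"mipikdug" has 3 vowels. The stems with 3 vowels (vusuvzer → vuaksuvzer, kagawbog → kaakgawbog) insert -ak- after the first vowel.
The other pattern: stems with 2 vowels repeat the first consonant+vowel as a prefix.
So mipikdug → miakpikdug.

miakpikdug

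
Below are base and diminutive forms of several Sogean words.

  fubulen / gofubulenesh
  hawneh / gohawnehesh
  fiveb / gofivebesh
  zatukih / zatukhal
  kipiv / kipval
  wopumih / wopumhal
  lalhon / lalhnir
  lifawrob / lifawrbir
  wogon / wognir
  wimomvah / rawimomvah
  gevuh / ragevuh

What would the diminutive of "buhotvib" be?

hawneh and zatukih both end in -h yet inflect differently (gohawnehesh, zatukhal), so the final letter is not what conditions the rule; the last vowel is.
"buhotvib" has last vowel 'i'. The stems whose last vowel is 'i' (zatukih → zatukhal, kipiv → kipval, wopumih → wopumhal) delete the last vowel and add -al.
The other patterns: stems whose last vowel is 'e' add go- … -esh around the stem; stems whose last vowel is 'o' delete the last vowel and add -ir; stems whose last vowel is 'a' or 'u' add the prefix ra-.
So buhotvib → buhotvbal.

buhotvbal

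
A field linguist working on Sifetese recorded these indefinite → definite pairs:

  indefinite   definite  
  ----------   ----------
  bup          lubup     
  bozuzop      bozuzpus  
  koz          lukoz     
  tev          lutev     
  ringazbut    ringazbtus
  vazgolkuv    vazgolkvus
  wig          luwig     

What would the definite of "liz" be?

tev and vazgolkuv both end in -v yet inflect differently (lutev, vazgolkvus), so the final letter is not what conditions the rule; the number of vowels is.
"liz" has 1 vowel. The stems with 1 vowel (wig → luwig, bup → lubup, tev → lutev) add the prefix lu-.
So liz → luliz.

luliz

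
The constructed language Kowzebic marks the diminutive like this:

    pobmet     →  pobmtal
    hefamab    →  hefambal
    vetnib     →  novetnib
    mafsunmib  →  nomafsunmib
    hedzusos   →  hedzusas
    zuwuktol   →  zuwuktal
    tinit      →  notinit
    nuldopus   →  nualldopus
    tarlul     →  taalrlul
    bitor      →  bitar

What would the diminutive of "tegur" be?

hedzusos and nuldopus both end in -s yet inflect differently (hedzusas, nualldopus), so the final letter is not what conditions the rule; the last vowel is.
"tegur" has last vowel 'u'. The stems whose last vowel is 'u' (nuldopus → nualldopus, tarlul → taalrlul) insert -al- after the first vowel.
The other patterns: stems whose last vowel is 'o' change the last vowel to 'a'; stems whose last vowel is 'i' add the prefix no-; stems whose last vowel is 'a' or 'e' delete the last vowel and add -al.
So tegur → tealgur.

tealgur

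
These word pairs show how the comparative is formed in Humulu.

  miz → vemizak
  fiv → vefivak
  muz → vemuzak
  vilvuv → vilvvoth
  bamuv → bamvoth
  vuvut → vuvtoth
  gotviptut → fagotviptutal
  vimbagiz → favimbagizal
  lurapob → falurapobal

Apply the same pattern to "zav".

vezavak

fiv and vilvuv both end in -v yet inflect differently (vefivak, vilvvoth), so the final letter is not what conditions the rule; the number of vowels is.
"zav" has 1 vowel. The stems with 1 vowel (miz → vemizak, fiv → vefivak, muz → vemuzak) add ve- … -ak around the stem.
So zav → vezavak.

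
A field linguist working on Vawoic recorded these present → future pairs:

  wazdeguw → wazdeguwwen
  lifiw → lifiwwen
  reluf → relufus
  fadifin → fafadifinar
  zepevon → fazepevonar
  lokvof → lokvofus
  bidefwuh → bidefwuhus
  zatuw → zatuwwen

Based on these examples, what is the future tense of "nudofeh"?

nudofehus

fadifin and lifiw both have last vowel 'i' yet inflect differently (fafadifinar, lifiwwen), so the last vowel is not what conditions the rule; the final letter is.
"nudofeh" ends in -h. The one such stem in the data (bidefwuh → bidefwuhus) adds -us, so the same rule applies.
So nudofeh → nudofehus.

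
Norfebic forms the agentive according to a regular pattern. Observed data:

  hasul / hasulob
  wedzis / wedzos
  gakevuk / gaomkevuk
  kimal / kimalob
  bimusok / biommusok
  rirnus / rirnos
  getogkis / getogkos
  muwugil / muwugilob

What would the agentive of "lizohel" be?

rirnus and gakevuk both have last vowel 'u' yet inflect differently (rirnos, gaomkevuk), so the last vowel is not what conditions the rule; the final letter is.
"lizohel" ends in -l. The stems ending in -l (hasul → hasulob, kimal → kimalob, muwugil → muwugilob) add -ob.
So lizohel → lizohelob.

lizohelob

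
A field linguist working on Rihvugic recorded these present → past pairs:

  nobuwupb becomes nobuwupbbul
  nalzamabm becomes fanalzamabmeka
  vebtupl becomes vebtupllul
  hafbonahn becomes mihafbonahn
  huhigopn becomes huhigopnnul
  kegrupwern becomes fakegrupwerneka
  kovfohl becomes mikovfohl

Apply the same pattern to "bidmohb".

"bidmohb" has second-to-last letter 'h'. The stems whose second-to-last letter is 'h' (hafbonahn → mihafbonahn, kovfohl → mikovfohl) add the prefix mi-.
So bidmohb → mibidmohb.

mibidmohb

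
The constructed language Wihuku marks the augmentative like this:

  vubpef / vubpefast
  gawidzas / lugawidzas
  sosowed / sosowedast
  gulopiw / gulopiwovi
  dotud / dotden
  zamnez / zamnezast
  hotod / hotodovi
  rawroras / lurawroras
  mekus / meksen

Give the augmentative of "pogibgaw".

lupogibgaw

rawroras and mekus both end in -s yet inflect differently (lurawroras, meksen), so the final letter is not what conditions the rule; the last vowel is.
"pogibgaw" has last vowel 'a'. The stems whose last vowel is 'a' (rawroras → lurawroras, gawidzas → lugawidzas) add the prefix lu-.
The other patterns: stems whose last vowel is 'e' add -ast; stems whose last vowel is 'u' delete the last vowel and add -en; stems whose last vowel is 'i' or 'o' add -ovi.
So pogibgaw → lupogibgaw.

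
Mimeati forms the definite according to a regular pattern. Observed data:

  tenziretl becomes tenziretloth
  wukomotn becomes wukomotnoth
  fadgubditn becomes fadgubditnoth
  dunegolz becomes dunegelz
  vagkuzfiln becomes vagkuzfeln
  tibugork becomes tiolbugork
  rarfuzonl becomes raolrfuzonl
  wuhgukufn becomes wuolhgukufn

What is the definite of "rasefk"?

raolsefk

wukomotn and vagkuzfiln both end in -n yet inflect differently (wukomotnoth, vagkuzfeln), so the final letter is not what conditions the rule; the second-to-last letter is.
"rasefk" has second-to-last letter 'f'. The one such stem in the data (wuhgukufn → wuolhgukufn) inserts -ol- after the first vowel (as do tibugork, rarfuzonl), so the same rule applies.
The other patterns: stems whose second-to-last letter is 't' add -oth; stems whose second-to-last letter is 'l' change the last vowel to 'e'.
So rasefk → raolsefk.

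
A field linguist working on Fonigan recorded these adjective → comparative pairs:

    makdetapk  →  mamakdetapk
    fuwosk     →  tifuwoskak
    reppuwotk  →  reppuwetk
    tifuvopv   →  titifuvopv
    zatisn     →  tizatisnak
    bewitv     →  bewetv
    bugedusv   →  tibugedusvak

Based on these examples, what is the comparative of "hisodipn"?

hihisodipn

makdetapk and fuwosk both end in -k yet inflect differently (mamakdetapk, tifuwoskak), so the final letter is not what conditions the rule; the second-to-last letter is.
"hisodipn" has second-to-last letter 'p'. The stems whose second-to-last letter is 'p' (makdetapk → mamakdetapk, tifuvopv → titifuvopv) repeat the first consonant+vowel as a prefix.
The other patterns: stems whose second-to-last letter is 's' add ti- … -ak around the stem; stems whose second-to-last letter is 't' change the last vowel to 'e'.
So hisodipn → hihisodipn.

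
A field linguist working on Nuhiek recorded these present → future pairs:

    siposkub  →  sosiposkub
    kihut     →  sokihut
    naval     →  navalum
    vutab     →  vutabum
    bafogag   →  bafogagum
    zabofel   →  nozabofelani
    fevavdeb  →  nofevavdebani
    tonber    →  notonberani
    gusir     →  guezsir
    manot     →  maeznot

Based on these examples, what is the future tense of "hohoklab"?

hohoklabum

siposkub and vutab both end in -b yet inflect differently (sosiposkub, vutabum), so the final letter is not what conditions the rule; the last vowel is.
"hohoklab" has last vowel 'a'. The stems whose last vowel is 'a' (naval → navalum, vutab → vutabum, bafogag → bafogagum) add -um.
So hohoklab → hohoklabum.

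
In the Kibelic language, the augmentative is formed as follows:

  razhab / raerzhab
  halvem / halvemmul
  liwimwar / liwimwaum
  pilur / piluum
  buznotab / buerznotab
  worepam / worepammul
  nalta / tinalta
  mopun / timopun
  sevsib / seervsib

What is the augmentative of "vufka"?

"vufka" ends in -a. The one such stem in the data (nalta → tinalta) adds the prefix ti-, so the same rule applies.
So vufka → tivufka.

tivufka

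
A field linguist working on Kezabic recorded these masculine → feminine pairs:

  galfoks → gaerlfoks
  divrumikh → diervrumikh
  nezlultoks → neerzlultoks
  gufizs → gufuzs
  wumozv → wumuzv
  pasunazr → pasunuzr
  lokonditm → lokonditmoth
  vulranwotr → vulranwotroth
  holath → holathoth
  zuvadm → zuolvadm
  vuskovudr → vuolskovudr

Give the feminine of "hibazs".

hibuzs

galfoks and gufizs both end in -s yet inflect differently (gaerlfoks, gufuzs), so the final letter is not what conditions the rule; the second-to-last letter is.
"hibazs" has second-to-last letter 'z'. The stems whose second-to-last letter is 'z' (gufizs → gufuzs, wumozv → wumuzv, pasunazr → pasunuzr) change the last vowel to 'u'.
The other patterns: stems whose second-to-last letter is 'k' insert -er- after the first vowel; stems whose second-to-last letter is 't' add -oth; stems whose second-to-last letter is 'd' insert -ol- after the first vowel.
So hibazs → hibuzs.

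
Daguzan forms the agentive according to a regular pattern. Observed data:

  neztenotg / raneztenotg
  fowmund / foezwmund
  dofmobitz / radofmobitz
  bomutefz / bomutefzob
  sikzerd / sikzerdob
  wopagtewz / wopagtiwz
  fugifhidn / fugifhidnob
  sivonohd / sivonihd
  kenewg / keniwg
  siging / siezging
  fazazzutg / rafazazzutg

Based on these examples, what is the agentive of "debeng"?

dofmobitz and wopagtewz both end in -z yet inflect differently (radofmobitz, wopagtiwz), so the final letter is not what conditions the rule; the second-to-last letter is.
"debeng" has second-to-last letter 'n'. The stems whose second-to-last letter is 'n' (siging → siezging, fowmund → foezwmund) insert -ez- after the first vowel.
The other patterns: stems whose second-to-last letter is 't' add the prefix ra-; stems whose second-to-last letter is 'h' or 'w' change the last vowel to 'i'; stems whose second-to-last letter is 'd', 'f' or 'r' add -ob.
So debeng → deezbeng.

deezbeng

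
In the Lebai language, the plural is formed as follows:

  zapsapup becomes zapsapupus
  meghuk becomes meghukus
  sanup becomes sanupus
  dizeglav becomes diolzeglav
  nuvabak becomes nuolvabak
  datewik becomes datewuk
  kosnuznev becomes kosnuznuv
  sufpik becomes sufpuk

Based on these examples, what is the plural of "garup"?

"garup" has last vowel 'u'. The stems whose last vowel is 'u' (zapsapup → zapsapupus, meghuk → meghukus, sanup → sanupus) add -us.
So garup → garupus.

garupus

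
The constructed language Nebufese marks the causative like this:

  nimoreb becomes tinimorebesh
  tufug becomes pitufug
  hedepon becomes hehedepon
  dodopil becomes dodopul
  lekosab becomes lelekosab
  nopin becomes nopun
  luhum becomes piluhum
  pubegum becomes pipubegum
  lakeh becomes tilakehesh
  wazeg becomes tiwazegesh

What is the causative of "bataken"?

wazeg and tufug both end in -g yet inflect differently (tiwazegesh, pitufug), so the final letter is not what conditions the rule; the last vowel is.
"bataken" has last vowel 'e'. The stems whose last vowel is 'e' (lakeh → tilakehesh, wazeg → tiwazegesh, nimoreb → tinimorebesh) add ti- … -esh around the stem.
The other patterns: stems whose last vowel is 'u' add the prefix pi-; stems whose last vowel is 'i' change the last vowel to 'u'; stems whose last vowel is 'a' or 'o' repeat the first consonant+vowel as a prefix.
So bataken → tibatakenesh.

tibatakenesh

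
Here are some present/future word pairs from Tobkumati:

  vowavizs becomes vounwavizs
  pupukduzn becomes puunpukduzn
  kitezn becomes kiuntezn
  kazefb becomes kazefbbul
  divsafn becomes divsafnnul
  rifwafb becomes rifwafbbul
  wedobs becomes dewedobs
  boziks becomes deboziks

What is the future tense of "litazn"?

liuntazn

pupukduzn and divsafn both end in -n yet inflect differently (puunpukduzn, divsafnnul), so the final letter is not what conditions the rule; the second-to-last letter is.
"litazn" has second-to-last letter 'z'. The stems whose second-to-last letter is 'z' (vowavizs → vounwavizs, pupukduzn → puunpukduzn, kitezn → kiuntezn) insert -un- after the first vowel.
So litazn → liuntazn.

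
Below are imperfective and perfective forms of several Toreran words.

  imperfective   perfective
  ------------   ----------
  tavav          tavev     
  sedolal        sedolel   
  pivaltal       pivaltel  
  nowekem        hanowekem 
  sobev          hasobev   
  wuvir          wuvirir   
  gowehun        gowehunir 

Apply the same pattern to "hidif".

hidifir

tavav and sobev both end in -v yet inflect differently (tavev, hasobev), so the final letter is not what conditions the rule; the last vowel is.
"hidif" has last vowel 'i'. The one such stem in the data (wuvir → wuvirir) adds -ir, so the same rule applies.
The other patterns: stems whose last vowel is 'a' change the last vowel to 'e'; stems whose last vowel is 'e' add the prefix ha-.
So hidif → hidifir.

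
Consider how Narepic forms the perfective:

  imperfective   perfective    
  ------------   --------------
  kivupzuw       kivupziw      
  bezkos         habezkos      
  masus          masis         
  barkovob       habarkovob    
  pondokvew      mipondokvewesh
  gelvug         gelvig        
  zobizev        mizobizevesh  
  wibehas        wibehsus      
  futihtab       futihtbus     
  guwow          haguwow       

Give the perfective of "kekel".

wibehas and masus both end in -s yet inflect differently (wibehsus, masis), so the final letter is not what conditions the rule; the last vowel is.
"kekel" has last vowel 'e'. The stems whose last vowel is 'e' (pondokvew → mipondokvewesh, zobizev → mizobizevesh) add mi- … -esh around the stem.
The other patterns: stems whose last vowel is 'a' delete the last vowel and add -us; stems whose last vowel is 'u' change the last vowel to 'i'; stems whose last vowel is 'o' add the prefix ha-.
So kekel → mikekelesh.

mikekelesh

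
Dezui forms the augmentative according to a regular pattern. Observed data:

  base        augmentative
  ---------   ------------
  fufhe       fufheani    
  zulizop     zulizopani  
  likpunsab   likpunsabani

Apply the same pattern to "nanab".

nanabani

Every pair shown (fufhe → fufheani, zulizop → zulizopani, likpunsab → likpunsabani) follows the same rule: add -ani.
So nanab → nanabani.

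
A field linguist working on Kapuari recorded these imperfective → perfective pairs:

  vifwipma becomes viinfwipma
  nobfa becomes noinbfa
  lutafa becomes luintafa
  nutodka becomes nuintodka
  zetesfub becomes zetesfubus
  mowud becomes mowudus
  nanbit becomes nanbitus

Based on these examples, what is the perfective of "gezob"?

gezobus

nobfa and nanbit both begin with n- yet inflect differently (noinbfa, nanbitus), so the first letter is not what conditions the rule; the final letter is.
"gezob" ends in -b. The one such stem in the data (zetesfub → zetesfubus) adds -us, so the same rule applies.
The other pattern: stems ending in -a insert -in- after the first vowel.
So gezob → gezobus.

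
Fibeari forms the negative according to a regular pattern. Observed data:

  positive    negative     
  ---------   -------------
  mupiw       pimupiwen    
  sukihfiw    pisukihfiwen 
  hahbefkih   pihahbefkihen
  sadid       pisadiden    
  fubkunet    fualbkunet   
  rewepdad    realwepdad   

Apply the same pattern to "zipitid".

pizipitiden

sadid and rewepdad both end in -d yet inflect differently (pisadiden, realwepdad), so the final letter is not what conditions the rule; the last vowel is.
"zipitid" has last vowel 'i'. The stems whose last vowel is 'i' (mupiw → pimupiwen, sukihfiw → pisukihfiwen, hahbefkih → pihahbefkihen) add pi- … -en around the stem.
So zipitid → pizipitiden.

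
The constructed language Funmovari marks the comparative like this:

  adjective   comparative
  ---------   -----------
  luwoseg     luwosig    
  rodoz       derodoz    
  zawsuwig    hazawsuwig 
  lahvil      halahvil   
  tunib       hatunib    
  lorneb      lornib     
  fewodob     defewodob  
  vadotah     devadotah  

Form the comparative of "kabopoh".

dekabopoh

"kabopoh" has last vowel 'o'. The stems whose last vowel is 'o' (rodoz → derodoz, fewodob → defewodob) add the prefix de-.
The other patterns: stems whose last vowel is 'e' change the last vowel to 'i'; stems whose last vowel is 'i' add the prefix ha-.
So kabopoh → dekabopoh.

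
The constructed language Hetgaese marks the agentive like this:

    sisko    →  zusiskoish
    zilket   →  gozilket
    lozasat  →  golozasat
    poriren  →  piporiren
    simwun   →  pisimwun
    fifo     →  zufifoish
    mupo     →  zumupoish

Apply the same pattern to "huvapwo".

zuhuvapwoish

zilket and poriren both have last vowel 'e' yet inflect differently (gozilket, piporiren), so the last vowel is not what conditions the rule; the final letter is.
"huvapwo" ends in -o. The stems ending in -o (fifo → zufifoish, sisko → zusiskoish, mupo → zumupoish) add zu- … -ish around the stem.
The other patterns: stems ending in -t add the prefix go-; stems ending in -n add the prefix pi-.
So huvapwo → zuhuvapwoish.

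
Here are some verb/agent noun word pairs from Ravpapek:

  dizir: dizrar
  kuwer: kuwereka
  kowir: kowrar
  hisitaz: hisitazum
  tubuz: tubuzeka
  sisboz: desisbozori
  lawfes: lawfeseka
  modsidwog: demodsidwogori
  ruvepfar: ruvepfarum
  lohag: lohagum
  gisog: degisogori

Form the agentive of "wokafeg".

"wokafeg" has last vowel 'e'. The stems whose last vowel is 'e' (lawfes → lawfeseka, kuwer → kuwereka) add -eka.
The other patterns: stems whose last vowel is 'i' delete the last vowel and add -ar; stems whose last vowel is 'o' add de- … -ori around the stem; stems whose last vowel is 'a' add -um.
So wokafeg → wokafegeka.

wokafegeka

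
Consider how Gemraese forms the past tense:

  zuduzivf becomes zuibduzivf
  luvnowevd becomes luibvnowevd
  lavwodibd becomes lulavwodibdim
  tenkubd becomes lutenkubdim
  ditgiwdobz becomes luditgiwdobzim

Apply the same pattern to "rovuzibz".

luvnowevd and lavwodibd both end in -d yet inflect differently (luibvnowevd, lulavwodibdim), so the final letter is not what conditions the rule; the second-to-last letter is.
"rovuzibz" has second-to-last letter 'b'. The stems whose second-to-last letter is 'b' (ditgiwdobz → luditgiwdobzim, lavwodibd → lulavwodibdim, tenkubd → lutenkubdim) add lu- … -im around the stem.
So rovuzibz → lurovuzibzim.

lurovuzibzim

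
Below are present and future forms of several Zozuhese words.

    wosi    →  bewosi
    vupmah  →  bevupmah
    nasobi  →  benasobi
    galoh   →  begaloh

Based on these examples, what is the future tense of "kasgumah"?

bekasgumah

Every pair shown (wosi → bewosi, vupmah → bevupmah, nasobi → benasobi, …) follows the same rule: add the prefix be-.
So kasgumah → bekasgumah.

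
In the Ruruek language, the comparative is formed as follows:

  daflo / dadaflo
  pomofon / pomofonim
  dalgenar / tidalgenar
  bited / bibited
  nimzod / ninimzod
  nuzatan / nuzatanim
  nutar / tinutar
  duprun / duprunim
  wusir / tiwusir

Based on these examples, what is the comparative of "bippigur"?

tibippigur

nuzatan and nutar both have last vowel 'a' yet inflect differently (nuzatanim, tinutar), so the last vowel is not what conditions the rule; the final letter is.
"bippigur" ends in -r. The stems ending in -r (wusir → tiwusir, nutar → tinutar, dalgenar → tidalgenar) add the prefix ti-.
So bippigur → tibippigur.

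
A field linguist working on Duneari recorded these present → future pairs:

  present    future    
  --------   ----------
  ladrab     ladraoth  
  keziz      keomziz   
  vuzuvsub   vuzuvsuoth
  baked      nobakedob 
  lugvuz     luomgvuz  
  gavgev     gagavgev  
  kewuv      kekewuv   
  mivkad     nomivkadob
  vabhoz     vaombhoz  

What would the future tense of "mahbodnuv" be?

mamahbodnuv

lugvuz and vuzuvsub both have last vowel 'u' yet inflect differently (luomgvuz, vuzuvsuoth), so the last vowel is not what conditions the rule; the final letter is.
"mahbodnuv" ends in -v. The stems ending in -v (kewuv → kekewuv, gavgev → gagavgev) repeat the first consonant+vowel as a prefix.
So mahbodnuv → mamahbodnuv.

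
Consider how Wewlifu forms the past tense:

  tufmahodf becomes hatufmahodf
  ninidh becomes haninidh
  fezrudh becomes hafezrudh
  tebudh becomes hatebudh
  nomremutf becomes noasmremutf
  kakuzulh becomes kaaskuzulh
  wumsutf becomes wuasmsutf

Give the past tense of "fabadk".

"fabadk" has second-to-last letter 'd'. The stems whose second-to-last letter is 'd' (tufmahodf → hatufmahodf, ninidh → haninidh, fezrudh → hafezrudh) add the prefix ha-.
The other pattern: stems whose second-to-last letter is 'l' or 't' insert -as- after the first vowel.
So fabadk → hafabadk.

hafabadk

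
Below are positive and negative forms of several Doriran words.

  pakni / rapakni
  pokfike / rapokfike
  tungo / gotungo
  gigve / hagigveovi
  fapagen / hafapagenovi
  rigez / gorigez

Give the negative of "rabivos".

gorabivos

pokfike and gigve both end in -e yet inflect differently (rapokfike, hagigveovi), so the final letter is not what conditions the rule; the first letter is.
"rabivos" begins with r-. The one such stem in the data (rigez → gorigez) adds the prefix go-, so the same rule applies.
So rabivos → gorabivos.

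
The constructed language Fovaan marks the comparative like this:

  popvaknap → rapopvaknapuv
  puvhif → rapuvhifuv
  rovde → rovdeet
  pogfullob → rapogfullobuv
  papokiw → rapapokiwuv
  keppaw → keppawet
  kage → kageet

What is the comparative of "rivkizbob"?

rivkizbobet

papokiw and keppaw both end in -w yet inflect differently (rapapokiwuv, keppawet), so the final letter is not what conditions the rule; the first letter is.
"rivkizbob" begins with r-. The one such stem in the data (rovde → rovdeet) adds -et, so the same rule applies.
The other pattern: stems beginning with p- add ra- … -uv around the stem.
So rivkizbob → rivkizbobet.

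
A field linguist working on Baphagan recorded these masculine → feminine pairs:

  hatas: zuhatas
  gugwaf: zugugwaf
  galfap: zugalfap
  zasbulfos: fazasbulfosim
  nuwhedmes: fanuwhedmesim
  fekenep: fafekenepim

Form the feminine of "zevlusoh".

hatas and zasbulfos both end in -s yet inflect differently (zuhatas, fazasbulfosim), so the final letter is not what conditions the rule; the number of vowels is.
"zevlusoh" has 3 vowels. The stems with 3 vowels (zasbulfos → fazasbulfosim, nuwhedmes → fanuwhedmesim, fekenep → fafekenepim) add fa- … -im around the stem.
So zevlusoh → fazevlusohim.

fazevlusohim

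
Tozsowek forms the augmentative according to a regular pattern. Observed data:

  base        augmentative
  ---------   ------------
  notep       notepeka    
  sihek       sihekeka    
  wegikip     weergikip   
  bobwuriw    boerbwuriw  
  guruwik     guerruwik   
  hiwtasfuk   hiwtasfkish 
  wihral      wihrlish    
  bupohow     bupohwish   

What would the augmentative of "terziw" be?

teerrziw

notep and wegikip both end in -p yet inflect differently (notepeka, weergikip), so the final letter is not what conditions the rule; the last vowel is.
"terziw" has last vowel 'i'. The stems whose last vowel is 'i' (wegikip → weergikip, bobwuriw → boerbwuriw, guruwik → guerruwik) insert -er- after the first vowel.
The other patterns: stems whose last vowel is 'e' add -eka; stems whose last vowel is 'a', 'o' or 'u' delete the last vowel and add -ish.
So terziw → teerrziw.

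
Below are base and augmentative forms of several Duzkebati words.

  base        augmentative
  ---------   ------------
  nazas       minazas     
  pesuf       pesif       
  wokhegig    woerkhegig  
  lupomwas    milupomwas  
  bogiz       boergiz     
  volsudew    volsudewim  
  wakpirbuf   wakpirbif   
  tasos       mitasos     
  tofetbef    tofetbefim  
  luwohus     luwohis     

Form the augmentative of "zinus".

zinis

pesuf and tofetbef both end in -f yet inflect differently (pesif, tofetbefim), so the final letter is not what conditions the rule; the last vowel is.
"zinus" has last vowel 'u'. The stems whose last vowel is 'u' (pesuf → pesif, wakpirbuf → wakpirbif, luwohus → luwohis) change the last vowel to 'i'.
The other patterns: stems whose last vowel is 'i' insert -er- after the first vowel; stems whose last vowel is 'e' add -im; stems whose last vowel is 'a' or 'o' add the prefix mi-.
So zinus → zinis.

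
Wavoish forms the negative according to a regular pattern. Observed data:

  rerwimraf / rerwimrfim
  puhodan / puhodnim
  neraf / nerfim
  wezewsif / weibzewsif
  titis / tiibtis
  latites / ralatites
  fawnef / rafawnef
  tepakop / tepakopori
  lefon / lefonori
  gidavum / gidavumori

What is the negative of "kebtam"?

rerwimraf and wezewsif both end in -f yet inflect differently (rerwimrfim, weibzewsif), so the final letter is not what conditions the rule; the last vowel is.
"kebtam" has last vowel 'a'. The stems whose last vowel is 'a' (rerwimraf → rerwimrfim, puhodan → puhodnim, neraf → nerfim) delete the last vowel and add -im.
So kebtam → kebtmim.

kebtmim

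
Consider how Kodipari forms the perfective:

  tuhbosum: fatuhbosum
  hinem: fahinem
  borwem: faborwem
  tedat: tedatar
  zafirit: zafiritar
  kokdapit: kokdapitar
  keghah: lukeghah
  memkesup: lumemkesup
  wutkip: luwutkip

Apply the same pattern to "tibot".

tibotar

tedat and keghah both have last vowel 'a' yet inflect differently (tedatar, lukeghah), so the last vowel is not what conditions the rule; the final letter is.
"tibot" ends in -t. The stems ending in -t (tedat → tedatar, zafirit → zafiritar, kokdapit → kokdapitar) add -ar.
So tibot → tibotar.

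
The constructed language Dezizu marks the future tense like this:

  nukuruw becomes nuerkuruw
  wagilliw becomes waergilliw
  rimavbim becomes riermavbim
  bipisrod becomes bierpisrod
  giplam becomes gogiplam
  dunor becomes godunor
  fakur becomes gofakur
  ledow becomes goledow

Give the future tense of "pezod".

gopezod

rimavbim and giplam both end in -m yet inflect differently (riermavbim, gogiplam), so the final letter is not what conditions the rule; the number of vowels is.
"pezod" has 2 vowels. The stems with 2 vowels (giplam → gogiplam, dunor → godunor, fakur → gofakur) add the prefix go-.
The other pattern: stems with 3 vowels insert -er- after the first vowel.
So pezod → gopezod.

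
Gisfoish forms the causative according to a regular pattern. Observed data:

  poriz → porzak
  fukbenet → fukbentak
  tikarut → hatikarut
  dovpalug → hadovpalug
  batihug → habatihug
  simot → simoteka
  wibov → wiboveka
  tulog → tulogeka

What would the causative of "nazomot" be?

nazomoteka

fukbenet and tikarut both end in -t yet inflect differently (fukbentak, hatikarut), so the final letter is not what conditions the rule; the last vowel is.
"nazomot" has last vowel 'o'. The stems whose last vowel is 'o' (simot → simoteka, wibov → wiboveka, tulog → tulogeka) add -eka.
The other patterns: stems whose last vowel is 'e' or 'i' delete the last vowel and add -ak; stems whose last vowel is 'u' add the prefix ha-.
So nazomot → nazomoteka.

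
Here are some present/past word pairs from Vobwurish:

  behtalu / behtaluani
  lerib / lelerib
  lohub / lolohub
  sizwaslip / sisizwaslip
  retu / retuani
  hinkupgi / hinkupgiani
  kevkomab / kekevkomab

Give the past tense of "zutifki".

zutifkiani

lerib and hinkupgi both have last vowel 'i' yet inflect differently (lelerib, hinkupgiani), so the last vowel is not what conditions the rule; whether the stem ends in a vowel or a consonant is.
"zutifki" ends in a vowel. The stems ending in a vowel (hinkupgi → hinkupgiani, behtalu → behtaluani, retu → retuani) add -ani.
So zutifki → zutifkiani.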